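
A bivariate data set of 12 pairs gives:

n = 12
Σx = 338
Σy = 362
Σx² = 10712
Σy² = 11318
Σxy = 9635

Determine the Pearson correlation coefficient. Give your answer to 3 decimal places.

r = (nΣxy − ΣxΣy) / √[(nΣx² − (Σx)²)(nΣy² − (Σy)²)]
Numerator: 12×9635 − 338×362 = -6736
Denominator: √[(128544 − 114244)(135816 − 131044)] = √[14300 × 4772] = 8260.7264
r = -6736 / 8260.7264 ≈ -0.815

-0.815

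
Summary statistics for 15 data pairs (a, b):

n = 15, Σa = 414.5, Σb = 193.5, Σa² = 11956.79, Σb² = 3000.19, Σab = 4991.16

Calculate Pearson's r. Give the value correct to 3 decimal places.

-0.707

r = (nΣab − ΣaΣb) / √[(nΣa² − (Σa)²)(nΣb² − (Σb)²)]
Numerator: 15×4991.16 − 414.5×193.5 = -5338.35
Denominator: √[(179351.85 − 171810.25)(45002.85 − 37442.25)] = √[7541.6 × 7560.6] = 7551.0940
r = -5338.35 / 7551.0940 ≈ -0.707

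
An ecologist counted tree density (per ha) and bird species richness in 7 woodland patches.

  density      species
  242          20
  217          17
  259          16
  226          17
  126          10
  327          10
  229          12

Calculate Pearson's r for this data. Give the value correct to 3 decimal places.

0.071

n = 7, Σx = 1626, Σy = 102, Σx² = 399056, Σy² = 1578, Σxy = 23793
nΣxy − ΣxΣy = 166551 − 165852 = 699
nΣx² − (Σx)² = 2793392 − 2643876 = 149516; nΣy² − (Σy)² = 11046 − 10404 = 642
r = 699 / √(149516 × 642) = 699 / 9797.4115 ≈ 0.071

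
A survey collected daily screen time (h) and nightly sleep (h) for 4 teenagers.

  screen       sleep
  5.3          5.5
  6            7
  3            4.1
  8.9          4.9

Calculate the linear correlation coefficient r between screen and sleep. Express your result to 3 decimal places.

n = 4, Σx = 23.2, Σy = 21.5, Σx² = 152.3, Σy² = 120.07, Σxy = 127.06
nΣxy − ΣxΣy = 508.24 − 498.8 = 9.44
nΣx² − (Σx)² = 609.2 − 538.24 = 70.96; nΣy² − (Σy)² = 480.28 − 462.25 = 18.03
r = 9.44 / √(70.96 × 18.03) = 9.44 / 35.7688 ≈ 0.264

0.264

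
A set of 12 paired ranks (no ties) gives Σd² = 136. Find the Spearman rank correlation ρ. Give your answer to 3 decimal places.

0.524

ρ = 1 − 6Σd² / [n(n²−1)] = 1 − 6×136 / (12×143)
  = 1 − 816/1716 = 1 − 0.4755 ≈ 0.524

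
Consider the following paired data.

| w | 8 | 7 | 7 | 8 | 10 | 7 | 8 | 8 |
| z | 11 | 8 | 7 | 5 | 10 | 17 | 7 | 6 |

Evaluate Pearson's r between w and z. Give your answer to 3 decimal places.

n = 8, Σw = 63, Σz = 71, Σw² = 503, Σz² = 733, Σwz = 556
nΣwz − ΣwΣz = 4448 − 4473 = -25
nΣw² − (Σw)² = 4024 − 3969 = 55; nΣz² − (Σz)² = 5864 − 5041 = 823
r = -25 / √(55 × 823) = -25 / 212.7557 ≈ -0.118

-0.118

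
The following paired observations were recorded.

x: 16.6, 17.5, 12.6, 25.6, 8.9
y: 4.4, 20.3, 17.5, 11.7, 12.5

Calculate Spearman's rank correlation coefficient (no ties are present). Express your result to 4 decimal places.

-0.1000

Rank x: 3, 4, 2, 5, 1
Rank y: 1, 5, 4, 2, 3
d = rank(x) − rank(y): 2, -1, -2, 3, -2; Σd² = 22
ρ = 1 − 6Σd² / [n(n²−1)] = 1 − 6×22 / (5×24) = 1 − 132/120 ≈ -0.1000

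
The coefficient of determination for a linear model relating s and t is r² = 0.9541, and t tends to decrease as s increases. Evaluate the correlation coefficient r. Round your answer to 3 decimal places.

|r| = √0.9541 = 0.977
The association is negative, so r = −0.977.

-0.977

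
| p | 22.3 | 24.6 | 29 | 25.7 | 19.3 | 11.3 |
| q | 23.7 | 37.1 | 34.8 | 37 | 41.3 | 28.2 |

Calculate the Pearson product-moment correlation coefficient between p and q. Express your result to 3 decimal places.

0.318

n = 6, Σp = 132.2, Σq = 202.1, Σp² = 3104.12, Σq² = 7019.07, Σpq = 4517.02
nΣpq − ΣpΣq = 27102.12 − 26717.62 = 384.5
nΣp² − (Σp)² = 18624.72 − 17476.84 = 1147.88; nΣq² − (Σq)² = 42114.42 − 40844.41 = 1270.01
r = 384.5 / √(1147.88 × 1270.01) = 384.5 / 1207.4018 ≈ 0.318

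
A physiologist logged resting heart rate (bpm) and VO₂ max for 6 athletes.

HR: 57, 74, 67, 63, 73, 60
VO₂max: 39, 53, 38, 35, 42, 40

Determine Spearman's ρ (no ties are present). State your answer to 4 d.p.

Rank HR: 1, 6, 4, 3, 5, 2
Rank VO₂max: 3, 6, 2, 1, 5, 4
d = rank(HR) − rank(VO₂max): -2, 0, 2, 2, 0, -2; Σd² = 16
ρ = 1 − 6Σd² / [n(n²−1)] = 1 − 6×16 / (6×35) = 1 − 96/210 ≈ 0.5429

0.5429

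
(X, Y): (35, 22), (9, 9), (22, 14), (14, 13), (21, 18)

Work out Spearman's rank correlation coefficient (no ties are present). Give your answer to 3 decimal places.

0.900

Rank X: 5, 1, 4, 2, 3
Rank Y: 5, 1, 3, 2, 4
d = rank(X) − rank(Y): 0, 0, 1, 0, -1; Σd² = 2
ρ = 1 − 6Σd² / [n(n²−1)] = 1 − 6×2 / (5×24) = 1 − 12/120 ≈ 0.900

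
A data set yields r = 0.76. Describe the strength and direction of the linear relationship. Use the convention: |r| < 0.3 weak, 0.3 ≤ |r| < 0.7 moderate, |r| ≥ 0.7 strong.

strong positive

r = 0.76 > 0 so the relationship is positive.
|r| = 0.76, which falls in the strong range.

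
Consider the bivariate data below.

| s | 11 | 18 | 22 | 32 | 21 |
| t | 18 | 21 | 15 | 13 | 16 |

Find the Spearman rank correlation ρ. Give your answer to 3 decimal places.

-0.900

Rank s: 1, 2, 4, 5, 3
Rank t: 4, 5, 2, 1, 3
d = rank(s) − rank(t): -3, -3, 2, 4, 0; Σd² = 38
ρ = 1 − 6Σd² / [n(n²−1)] = 1 − 6×38 / (5×24) = 1 − 228/120 ≈ -0.900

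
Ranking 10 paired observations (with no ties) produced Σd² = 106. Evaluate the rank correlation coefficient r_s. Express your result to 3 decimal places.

ρ = 1 − 6Σd² / [n(n²−1)] = 1 − 6×106 / (10×99)
  = 1 − 636/990 = 1 − 0.6424 ≈ 0.358

0.358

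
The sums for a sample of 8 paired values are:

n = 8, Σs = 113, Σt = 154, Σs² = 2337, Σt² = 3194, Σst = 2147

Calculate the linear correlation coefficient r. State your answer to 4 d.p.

-0.0685

r = (nΣst − ΣsΣt) / √[(nΣs² − (Σs)²)(nΣt² − (Σt)²)]
Numerator: 8×2147 − 113×154 = -226
Denominator: √[(18696 − 12769)(25552 − 23716)] = √[5927 × 1836] = 3298.7834
r = -226 / 3298.7834 ≈ -0.0685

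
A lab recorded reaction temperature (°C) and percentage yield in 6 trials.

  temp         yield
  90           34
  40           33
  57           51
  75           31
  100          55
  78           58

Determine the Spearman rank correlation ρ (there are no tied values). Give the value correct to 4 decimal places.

Rank temp: 5, 1, 2, 3, 6, 4
Rank yield: 3, 2, 4, 1, 5, 6
d = rank(temp) − rank(yield): 2, -1, -2, 2, 1, -2; Σd² = 18
ρ = 1 − 6Σd² / [n(n²−1)] = 1 − 6×18 / (6×35) = 1 − 108/210 ≈ 0.4857

0.4857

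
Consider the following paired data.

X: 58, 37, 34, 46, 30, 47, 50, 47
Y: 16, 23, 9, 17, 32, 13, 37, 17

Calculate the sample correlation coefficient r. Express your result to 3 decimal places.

-0.109

n = 8, ΣX = 349, ΣY = 164, ΣX² = 15823, ΣY² = 4006, ΣXY = 7087
nΣXY − ΣXΣY = 56696 − 57236 = -540
nΣX² − (ΣX)² = 126584 − 121801 = 4783; nΣY² − (ΣY)² = 32048 − 26896 = 5152
r = -540 / √(4783 × 5152) = -540 / 4964.0725 ≈ -0.109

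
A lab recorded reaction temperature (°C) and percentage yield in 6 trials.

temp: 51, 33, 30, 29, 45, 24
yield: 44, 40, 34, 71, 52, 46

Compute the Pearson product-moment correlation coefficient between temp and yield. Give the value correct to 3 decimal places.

-0.080

n = 6, Σx = 212, Σy = 287, Σx² = 8032, Σy² = 14553, Σxy = 10087
nΣxy − ΣxΣy = 60522 − 60844 = -322
nΣx² − (Σx)² = 48192 − 44944 = 3248; nΣy² − (Σy)² = 87318 − 82369 = 4949
r = -322 / √(3248 × 4949) = -322 / 4009.2832 ≈ -0.080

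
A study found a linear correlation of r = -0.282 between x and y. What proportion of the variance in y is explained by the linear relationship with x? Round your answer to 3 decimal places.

0.080

r² = (-0.282)² = 0.080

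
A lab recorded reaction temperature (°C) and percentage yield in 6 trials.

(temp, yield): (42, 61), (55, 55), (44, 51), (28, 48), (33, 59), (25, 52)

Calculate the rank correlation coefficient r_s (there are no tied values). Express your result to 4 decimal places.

Rank temp: 4, 6, 5, 2, 3, 1
Rank yield: 6, 4, 2, 1, 5, 3
d = rank(temp) − rank(yield): -2, 2, 3, 1, -2, -2; Σd² = 26
ρ = 1 − 6Σd² / [n(n²−1)] = 1 − 6×26 / (6×35) = 1 − 156/210 ≈ 0.2571

0.2571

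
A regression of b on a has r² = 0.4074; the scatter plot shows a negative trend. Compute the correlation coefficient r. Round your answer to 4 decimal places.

|r| = √0.4074 = 0.6383
The association is negative, so r = −0.6383.

-0.6383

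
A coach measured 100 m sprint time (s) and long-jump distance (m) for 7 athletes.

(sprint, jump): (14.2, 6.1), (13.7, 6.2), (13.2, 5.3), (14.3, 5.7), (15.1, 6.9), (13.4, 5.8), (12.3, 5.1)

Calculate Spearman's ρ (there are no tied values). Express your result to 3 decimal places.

Rank sprint: 5, 4, 2, 6, 7, 3, 1
Rank jump: 5, 6, 2, 3, 7, 4, 1
d = rank(sprint) − rank(jump): 0, -2, 0, 3, 0, -1, 0; Σd² = 14
ρ = 1 − 6Σd² / [n(n²−1)] = 1 − 6×14 / (7×48) = 1 − 84/336 ≈ 0.750

0.750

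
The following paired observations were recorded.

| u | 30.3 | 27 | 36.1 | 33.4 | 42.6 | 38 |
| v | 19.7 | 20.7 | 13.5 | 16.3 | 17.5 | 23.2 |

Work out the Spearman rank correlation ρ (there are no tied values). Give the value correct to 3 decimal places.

Rank u: 2, 1, 4, 3, 6, 5
Rank v: 4, 5, 1, 2, 3, 6
d = rank(u) − rank(v): -2, -4, 3, 1, 3, -1; Σd² = 40
ρ = 1 − 6Σd² / [n(n²−1)] = 1 − 6×40 / (6×35) = 1 − 240/210 ≈ -0.143

-0.143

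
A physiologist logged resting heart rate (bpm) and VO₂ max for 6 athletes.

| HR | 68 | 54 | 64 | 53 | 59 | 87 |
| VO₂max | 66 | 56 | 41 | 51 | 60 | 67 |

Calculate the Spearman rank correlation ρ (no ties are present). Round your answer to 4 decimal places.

0.6571

Rank HR: 5, 2, 4, 1, 3, 6
Rank VO₂max: 5, 3, 1, 2, 4, 6
d = rank(HR) − rank(VO₂max): 0, -1, 3, -1, -1, 0; Σd² = 12
ρ = 1 − 6Σd² / [n(n²−1)] = 1 − 6×12 / (6×35) = 1 − 72/210 ≈ 0.6571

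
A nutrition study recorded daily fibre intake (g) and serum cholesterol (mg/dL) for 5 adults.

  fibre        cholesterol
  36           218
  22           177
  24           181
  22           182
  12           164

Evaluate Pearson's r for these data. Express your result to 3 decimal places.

0.970

n = 5, Σx = 116, Σy = 922, Σx² = 2984, Σy² = 171634, Σxy = 22058
nΣxy − ΣxΣy = 110290 − 106952 = 3338
nΣx² − (Σx)² = 14920 − 13456 = 1464; nΣy² − (Σy)² = 858170 − 850084 = 8086
r = 3338 / √(1464 × 8086) = 3338 / 3440.6255 ≈ 0.970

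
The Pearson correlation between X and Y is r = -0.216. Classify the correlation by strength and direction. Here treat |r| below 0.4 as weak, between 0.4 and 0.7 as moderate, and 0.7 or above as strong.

weak negative

r = -0.216 < 0 so the relationship is negative.
|r| = 0.216, which falls in the weak range.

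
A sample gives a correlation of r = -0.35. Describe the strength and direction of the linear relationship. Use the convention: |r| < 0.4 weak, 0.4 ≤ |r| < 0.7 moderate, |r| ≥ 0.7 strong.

weak negative

r = -0.35 < 0 so the relationship is negative.
|r| = 0.35, which falls in the weak range.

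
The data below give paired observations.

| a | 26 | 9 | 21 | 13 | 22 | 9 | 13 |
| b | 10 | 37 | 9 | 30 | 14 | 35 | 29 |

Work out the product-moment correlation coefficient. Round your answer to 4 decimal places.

-0.9689

n = 7, Σa = 113, Σb = 164, Σa² = 2101, Σb² = 4712, Σab = 2172
nΣab − ΣaΣb = 15204 − 18532 = -3328
nΣa² − (Σa)² = 14707 − 12769 = 1938; nΣb² − (Σb)² = 32984 − 26896 = 6088
r = -3328 / √(1938 × 6088) = -3328 / 3434.9009 ≈ -0.9689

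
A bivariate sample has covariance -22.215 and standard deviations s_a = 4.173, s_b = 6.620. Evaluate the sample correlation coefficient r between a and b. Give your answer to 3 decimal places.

r = Cov(a,b) / (s_a · s_b) = -22.215 / (4.173 × 6.620)
  = -22.215 / 27.6253 ≈ -0.804

-0.804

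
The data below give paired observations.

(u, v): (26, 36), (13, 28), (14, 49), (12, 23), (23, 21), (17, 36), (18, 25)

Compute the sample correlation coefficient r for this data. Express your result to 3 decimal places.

n = 7, Σu = 123, Σv = 218, Σu² = 2327, Σv² = 7372, Σuv = 3807
nΣuv − ΣuΣv = 26649 − 26814 = -165
nΣu² − (Σu)² = 16289 − 15129 = 1160; nΣv² − (Σv)² = 51604 − 47524 = 4080
r = -165 / √(1160 × 4080) = -165 / 2175.4999 ≈ -0.076

-0.076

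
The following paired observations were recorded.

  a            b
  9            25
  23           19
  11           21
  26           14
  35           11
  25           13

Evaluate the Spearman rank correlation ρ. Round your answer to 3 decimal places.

-0.943

Rank a: 1, 3, 2, 5, 6, 4
Rank b: 6, 4, 5, 3, 1, 2
d = rank(a) − rank(b): -5, -1, -3, 2, 5, 2; Σd² = 68
ρ = 1 − 6Σd² / [n(n²−1)] = 1 − 6×68 / (6×35) = 1 − 408/210 ≈ -0.943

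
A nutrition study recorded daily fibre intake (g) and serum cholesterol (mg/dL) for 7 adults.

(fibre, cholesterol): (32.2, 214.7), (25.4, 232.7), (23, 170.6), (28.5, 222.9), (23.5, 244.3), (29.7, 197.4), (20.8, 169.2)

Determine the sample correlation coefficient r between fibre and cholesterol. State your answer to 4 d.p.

0.3430

n = 7, Σx = 183.1, Σy = 1451.8, Σx² = 4890.23, Σy² = 306312.04, Σxy = 38223.56
nΣxy − ΣxΣy = 267564.92 − 265824.58 = 1740.34
nΣx² − (Σx)² = 34231.61 − 33525.61 = 706; nΣy² − (Σy)² = 2144184.28 − 2107723.24 = 36461.04
r = 1740.34 / √(706 × 36461.04) = 1740.34 / 5073.6076 ≈ 0.3430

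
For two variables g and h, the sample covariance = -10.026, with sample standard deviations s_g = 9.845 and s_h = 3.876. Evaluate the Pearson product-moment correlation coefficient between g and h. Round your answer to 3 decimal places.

r = Cov(g,h) / (s_g · s_h) = -10.026 / (9.845 × 3.876)
  = -10.026 / 38.1592 ≈ -0.263

-0.263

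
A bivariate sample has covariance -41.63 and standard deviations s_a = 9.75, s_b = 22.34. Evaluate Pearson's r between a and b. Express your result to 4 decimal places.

-0.1911

r = Cov(a,b) / (s_a · s_b) = -41.63 / (9.75 × 22.34)
  = -41.63 / 217.8150 ≈ -0.1911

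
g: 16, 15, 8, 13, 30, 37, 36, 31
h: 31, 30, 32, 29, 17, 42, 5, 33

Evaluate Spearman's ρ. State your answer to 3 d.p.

0.119

Rank g: 4, 3, 1, 2, 5, 8, 7, 6
Rank h: 5, 4, 6, 3, 2, 8, 1, 7
d = rank(g) − rank(h): -1, -1, -5, -1, 3, 0, 6, -1; Σd² = 74
ρ = 1 − 6Σd² / [n(n²−1)] = 1 − 6×74 / (8×63) = 1 − 444/504 ≈ 0.119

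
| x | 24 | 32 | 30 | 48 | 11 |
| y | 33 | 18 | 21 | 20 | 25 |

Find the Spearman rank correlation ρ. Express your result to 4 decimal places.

Rank x: 2, 4, 3, 5, 1
Rank y: 5, 1, 3, 2, 4
d = rank(x) − rank(y): -3, 3, 0, 3, -3; Σd² = 36
ρ = 1 − 6Σd² / [n(n²−1)] = 1 − 6×36 / (5×24) = 1 − 216/120 ≈ -0.8000

-0.8000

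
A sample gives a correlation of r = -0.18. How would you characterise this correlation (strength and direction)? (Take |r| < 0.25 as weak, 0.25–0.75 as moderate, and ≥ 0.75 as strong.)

r = -0.18 < 0 so the relationship is negative.
|r| = 0.18, which falls in the weak range.

weak negative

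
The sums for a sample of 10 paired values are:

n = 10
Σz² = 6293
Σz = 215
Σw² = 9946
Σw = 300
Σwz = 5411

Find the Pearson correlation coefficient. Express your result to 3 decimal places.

-0.827

r = (nΣwz − ΣwΣz) / √[(nΣw² − (Σw)²)(nΣz² − (Σz)²)]
Numerator: 10×5411 − 300×215 = -10390
Denominator: √[(99460 − 90000)(62930 − 46225)] = √[9460 × 16705] = 12570.9705
r = -10390 / 12570.9705 ≈ -0.827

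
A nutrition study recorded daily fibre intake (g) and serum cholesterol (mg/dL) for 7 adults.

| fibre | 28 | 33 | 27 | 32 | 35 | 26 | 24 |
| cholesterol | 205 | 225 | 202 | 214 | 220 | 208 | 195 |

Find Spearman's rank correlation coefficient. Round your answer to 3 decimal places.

0.857

Rank fibre: 4, 6, 3, 5, 7, 2, 1
Rank cholesterol: 3, 7, 2, 5, 6, 4, 1
d = rank(fibre) − rank(cholesterol): 1, -1, 1, 0, 1, -2, 0; Σd² = 8
ρ = 1 − 6Σd² / [n(n²−1)] = 1 − 6×8 / (7×48) = 1 − 48/336 ≈ 0.857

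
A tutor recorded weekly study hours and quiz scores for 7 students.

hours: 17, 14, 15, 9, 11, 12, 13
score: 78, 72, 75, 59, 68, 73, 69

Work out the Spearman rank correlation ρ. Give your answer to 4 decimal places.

Rank hours: 7, 5, 6, 1, 2, 3, 4
Rank score: 7, 4, 6, 1, 2, 5, 3
d = rank(hours) − rank(score): 0, 1, 0, 0, 0, -2, 1; Σd² = 6
ρ = 1 − 6Σd² / [n(n²−1)] = 1 − 6×6 / (7×48) = 1 − 36/336 ≈ 0.8929

0.8929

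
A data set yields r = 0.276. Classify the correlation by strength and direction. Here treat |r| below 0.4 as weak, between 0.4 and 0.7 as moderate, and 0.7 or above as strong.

weak positive

r = 0.276 > 0 so the relationship is positive.
|r| = 0.276, which falls in the weak range.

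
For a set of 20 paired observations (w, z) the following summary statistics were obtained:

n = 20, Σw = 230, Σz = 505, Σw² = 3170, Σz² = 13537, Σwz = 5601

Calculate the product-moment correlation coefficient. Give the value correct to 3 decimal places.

-0.322

r = (nΣwz − ΣwΣz) / √[(nΣw² − (Σw)²)(nΣz² − (Σz)²)]
Numerator: 20×5601 − 230×505 = -4130
Denominator: √[(63400 − 52900)(270740 − 255025)] = √[10500 × 15715] = 12845.5245
r = -4130 / 12845.5245 ≈ -0.322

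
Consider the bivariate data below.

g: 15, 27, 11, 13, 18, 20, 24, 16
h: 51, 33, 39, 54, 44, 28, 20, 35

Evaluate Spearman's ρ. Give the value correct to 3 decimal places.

Rank g: 3, 8, 1, 2, 5, 6, 7, 4
Rank h: 7, 3, 5, 8, 6, 2, 1, 4
d = rank(g) − rank(h): -4, 5, -4, -6, -1, 4, 6, 0; Σd² = 146
ρ = 1 − 6Σd² / [n(n²−1)] = 1 − 6×146 / (8×63) = 1 − 876/504 ≈ -0.738

-0.738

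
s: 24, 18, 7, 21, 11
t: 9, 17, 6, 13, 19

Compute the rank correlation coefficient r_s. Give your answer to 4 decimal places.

Rank s: 5, 3, 1, 4, 2
Rank t: 2, 4, 1, 3, 5
d = rank(s) − rank(t): 3, -1, 0, 1, -3; Σd² = 20
ρ = 1 − 6Σd² / [n(n²−1)] = 1 − 6×20 / (5×24) = 1 − 120/120 ≈ 0.0000

0.0000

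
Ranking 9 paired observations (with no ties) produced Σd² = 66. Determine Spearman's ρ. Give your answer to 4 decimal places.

0.4500

ρ = 1 − 6Σd² / [n(n²−1)] = 1 − 6×66 / (9×80)
  = 1 − 396/720 = 1 − 0.55000 ≈ 0.4500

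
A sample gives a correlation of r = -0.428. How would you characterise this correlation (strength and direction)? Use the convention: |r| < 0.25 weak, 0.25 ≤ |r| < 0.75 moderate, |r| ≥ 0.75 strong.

moderate negative

r = -0.428 < 0 so the relationship is negative.
|r| = 0.428, which falls in the moderate range.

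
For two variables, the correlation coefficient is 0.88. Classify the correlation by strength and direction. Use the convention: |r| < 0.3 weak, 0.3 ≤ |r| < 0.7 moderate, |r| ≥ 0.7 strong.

r = 0.88 > 0 so the relationship is positive.
|r| = 0.88, which falls in the strong range.

strong positive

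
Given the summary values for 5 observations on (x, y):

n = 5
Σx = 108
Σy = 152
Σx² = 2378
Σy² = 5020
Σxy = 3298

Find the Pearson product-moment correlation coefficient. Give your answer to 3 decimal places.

r = (nΣxy − ΣxΣy) / √[(nΣx² − (Σx)²)(nΣy² − (Σy)²)]
Numerator: 5×3298 − 108×152 = 74
Denominator: √[(11890 − 11664)(25100 − 23104)] = √[226 × 1996] = 671.6368
r = 74 / 671.6368 ≈ 0.110

0.110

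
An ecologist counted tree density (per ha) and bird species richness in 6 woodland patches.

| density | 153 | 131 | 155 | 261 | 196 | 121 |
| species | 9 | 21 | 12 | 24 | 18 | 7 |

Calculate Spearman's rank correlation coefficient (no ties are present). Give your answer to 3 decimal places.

Rank density: 3, 2, 4, 6, 5, 1
Rank species: 2, 5, 3, 6, 4, 1
d = rank(density) − rank(species): 1, -3, 1, 0, 1, 0; Σd² = 12
ρ = 1 − 6Σd² / [n(n²−1)] = 1 − 6×12 / (6×35) = 1 − 72/210 ≈ 0.657

0.657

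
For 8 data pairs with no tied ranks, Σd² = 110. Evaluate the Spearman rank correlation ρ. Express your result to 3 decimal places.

ρ = 1 − 6Σd² / [n(n²−1)] = 1 − 6×110 / (8×63)
  = 1 − 660/504 = 1 − 1.3095 ≈ -0.310

-0.310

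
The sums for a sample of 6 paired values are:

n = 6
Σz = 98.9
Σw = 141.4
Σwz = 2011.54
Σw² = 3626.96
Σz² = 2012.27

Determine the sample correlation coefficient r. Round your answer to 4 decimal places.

-0.9514

r = (nΣwz − ΣwΣz) / √[(nΣw² − (Σw)²)(nΣz² − (Σz)²)]
Numerator: 6×2011.54 − 141.4×98.9 = -1915.22
Denominator: √[(21761.76 − 19993.96)(12073.62 − 9781.21)] = √[1767.8 × 2292.41] = 2013.0878
r = -1915.22 / 2013.0878 ≈ -0.9514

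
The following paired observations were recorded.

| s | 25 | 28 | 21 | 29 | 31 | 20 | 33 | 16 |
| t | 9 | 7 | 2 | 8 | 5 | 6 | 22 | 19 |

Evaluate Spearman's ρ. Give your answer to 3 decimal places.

0.143

Rank s: 4, 5, 3, 6, 7, 2, 8, 1
Rank t: 6, 4, 1, 5, 2, 3, 8, 7
d = rank(s) − rank(t): -2, 1, 2, 1, 5, -1, 0, -6; Σd² = 72
ρ = 1 − 6Σd² / [n(n²−1)] = 1 − 6×72 / (8×63) = 1 − 432/504 ≈ 0.143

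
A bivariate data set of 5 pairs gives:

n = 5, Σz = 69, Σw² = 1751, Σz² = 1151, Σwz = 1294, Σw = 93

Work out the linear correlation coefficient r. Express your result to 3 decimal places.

0.163

r = (nΣwz − ΣwΣz) / √[(nΣw² − (Σw)²)(nΣz² − (Σz)²)]
Numerator: 5×1294 − 93×69 = 53
Denominator: √[(8755 − 8649)(5755 − 4761)] = √[106 × 994] = 324.5982
r = 53 / 324.5982 ≈ 0.163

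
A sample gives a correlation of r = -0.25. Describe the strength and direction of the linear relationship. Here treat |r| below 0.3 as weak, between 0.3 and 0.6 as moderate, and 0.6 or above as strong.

weak negative

r = -0.25 < 0 so the relationship is negative.
|r| = 0.25, which falls in the weak range.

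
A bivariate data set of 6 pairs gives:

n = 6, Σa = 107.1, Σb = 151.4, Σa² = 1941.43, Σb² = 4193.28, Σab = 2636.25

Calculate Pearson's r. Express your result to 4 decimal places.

r = (nΣab − ΣaΣb) / √[(nΣa² − (Σa)²)(nΣb² − (Σb)²)]
Numerator: 6×2636.25 − 107.1×151.4 = -397.44
Denominator: √[(11648.58 − 11470.41)(25159.68 − 22921.96)] = √[178.17 × 2237.72] = 631.4227
r = -397.44 / 631.4227 ≈ -0.6294

-0.6294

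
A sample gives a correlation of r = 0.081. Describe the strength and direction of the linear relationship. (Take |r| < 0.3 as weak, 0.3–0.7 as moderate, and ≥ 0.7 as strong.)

r = 0.081 > 0 so the relationship is positive.
|r| = 0.081, which falls in the weak range.

weak positive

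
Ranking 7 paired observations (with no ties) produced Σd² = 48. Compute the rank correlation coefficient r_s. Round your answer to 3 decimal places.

ρ = 1 − 6Σd² / [n(n²−1)] = 1 − 6×48 / (7×48)
  = 1 − 288/336 = 1 − 0.8571 ≈ 0.143

0.143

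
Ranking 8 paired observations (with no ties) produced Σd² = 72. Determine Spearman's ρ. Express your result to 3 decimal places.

0.143

ρ = 1 − 6Σd² / [n(n²−1)] = 1 − 6×72 / (8×63)
  = 1 − 432/504 = 1 − 0.8571 ≈ 0.143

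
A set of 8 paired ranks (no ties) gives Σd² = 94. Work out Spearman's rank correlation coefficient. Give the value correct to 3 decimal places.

ρ = 1 − 6Σd² / [n(n²−1)] = 1 − 6×94 / (8×63)
  = 1 − 564/504 = 1 − 1.1190 ≈ -0.119

-0.119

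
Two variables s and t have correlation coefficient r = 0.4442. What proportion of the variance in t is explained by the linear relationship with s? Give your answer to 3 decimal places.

r² = (0.4442)² = 0.197

0.197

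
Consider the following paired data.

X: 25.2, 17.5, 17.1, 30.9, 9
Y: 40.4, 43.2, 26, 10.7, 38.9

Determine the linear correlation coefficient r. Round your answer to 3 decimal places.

-0.605

n = 5, ΣX = 99.7, ΣY = 159.2, ΣX² = 2269.51, ΣY² = 5802.1, ΣXY = 2899.41
nΣXY − ΣXΣY = 14497.05 − 15872.24 = -1375.19
nΣX² − (ΣX)² = 11347.55 − 9940.09 = 1407.46; nΣY² − (ΣY)² = 29010.5 − 25344.64 = 3665.86
r = -1375.19 / √(1407.46 × 3665.86) = -1375.19 / 2271.4646 ≈ -0.605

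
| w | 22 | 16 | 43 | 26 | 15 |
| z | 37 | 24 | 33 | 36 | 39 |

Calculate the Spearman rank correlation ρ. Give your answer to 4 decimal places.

Rank w: 3, 2, 5, 4, 1
Rank z: 4, 1, 2, 3, 5
d = rank(w) − rank(z): -1, 1, 3, 1, -4; Σd² = 28
ρ = 1 − 6Σd² / [n(n²−1)] = 1 − 6×28 / (5×24) = 1 − 168/120 ≈ -0.4000

-0.4000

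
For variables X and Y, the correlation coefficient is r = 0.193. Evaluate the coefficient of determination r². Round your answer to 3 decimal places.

0.037

r² = (0.193)² = 0.037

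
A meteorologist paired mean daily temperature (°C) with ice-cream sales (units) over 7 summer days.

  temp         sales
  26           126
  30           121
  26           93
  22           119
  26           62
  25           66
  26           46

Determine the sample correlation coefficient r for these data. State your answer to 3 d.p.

0.071

n = 7, Σx = 181, Σy = 633, Σx² = 4713, Σy² = 63643, Σxy = 16400
nΣxy − ΣxΣy = 114800 − 114573 = 227
nΣx² − (Σx)² = 32991 − 32761 = 230; nΣy² − (Σy)² = 445501 − 400689 = 44812
r = 227 / √(230 × 44812) = 227 / 3210.4143 ≈ 0.071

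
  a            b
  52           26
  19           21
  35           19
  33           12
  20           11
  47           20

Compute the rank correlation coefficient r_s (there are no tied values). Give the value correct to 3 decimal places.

Rank a: 6, 1, 4, 3, 2, 5
Rank b: 6, 5, 3, 2, 1, 4
d = rank(a) − rank(b): 0, -4, 1, 1, 1, 1; Σd² = 20
ρ = 1 − 6Σd² / [n(n²−1)] = 1 − 6×20 / (6×35) = 1 − 120/210 ≈ 0.429

0.429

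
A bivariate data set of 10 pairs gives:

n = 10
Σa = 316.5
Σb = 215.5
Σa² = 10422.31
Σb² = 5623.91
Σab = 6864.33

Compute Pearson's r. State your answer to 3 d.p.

0.069

r = (nΣab − ΣaΣb) / √[(nΣa² − (Σa)²)(nΣb² − (Σb)²)]
Numerator: 10×6864.33 − 316.5×215.5 = 437.55
Denominator: √[(104223.1 − 100172.25)(56239.1 − 46440.25)] = √[4050.85 × 9798.85] = 6300.2914
r = 437.55 / 6300.2914 ≈ 0.069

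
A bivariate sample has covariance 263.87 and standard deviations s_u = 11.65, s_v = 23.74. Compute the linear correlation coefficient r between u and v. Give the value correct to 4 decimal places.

0.9541

r = Cov(u,v) / (s_u · s_v) = 263.87 / (11.65 × 23.74)
  = 263.87 / 276.5710 ≈ 0.9541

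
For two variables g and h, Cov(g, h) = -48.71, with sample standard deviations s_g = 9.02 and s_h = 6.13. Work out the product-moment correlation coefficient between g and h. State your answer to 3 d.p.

-0.881

r = Cov(g,h) / (s_g · s_h) = -48.71 / (9.02 × 6.13)
  = -48.71 / 55.2926 ≈ -0.881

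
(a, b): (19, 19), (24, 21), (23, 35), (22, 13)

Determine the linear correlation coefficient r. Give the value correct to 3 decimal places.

n = 4, Σa = 88, Σb = 88, Σa² = 1950, Σb² = 2196, Σab = 1956
nΣab − ΣaΣb = 7824 − 7744 = 80
nΣa² − (Σa)² = 7800 − 7744 = 56; nΣb² − (Σb)² = 8784 − 7744 = 1040
r = 80 / √(56 × 1040) = 80 / 241.3297 ≈ 0.331

0.331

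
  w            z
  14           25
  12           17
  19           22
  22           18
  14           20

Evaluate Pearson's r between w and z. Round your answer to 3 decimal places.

n = 5, Σw = 81, Σz = 102, Σw² = 1381, Σz² = 2122, Σwz = 1648
nΣwz − ΣwΣz = 8240 − 8262 = -22
nΣw² − (Σw)² = 6905 − 6561 = 344; nΣz² − (Σz)² = 10610 − 10404 = 206
r = -22 / √(344 × 206) = -22 / 266.2029 ≈ -0.083

-0.083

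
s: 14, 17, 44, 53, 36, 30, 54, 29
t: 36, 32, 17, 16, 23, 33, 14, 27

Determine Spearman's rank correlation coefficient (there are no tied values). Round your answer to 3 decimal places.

Rank s: 1, 2, 6, 7, 5, 4, 8, 3
Rank t: 8, 6, 3, 2, 4, 7, 1, 5
d = rank(s) − rank(t): -7, -4, 3, 5, 1, -3, 7, -2; Σd² = 162
ρ = 1 − 6Σd² / [n(n²−1)] = 1 − 6×162 / (8×63) = 1 − 972/504 ≈ -0.929

-0.929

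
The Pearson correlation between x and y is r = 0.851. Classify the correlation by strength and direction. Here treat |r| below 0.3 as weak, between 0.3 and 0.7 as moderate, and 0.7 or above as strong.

strong positive

r = 0.851 > 0 so the relationship is positive.
|r| = 0.851, which falls in the strong range.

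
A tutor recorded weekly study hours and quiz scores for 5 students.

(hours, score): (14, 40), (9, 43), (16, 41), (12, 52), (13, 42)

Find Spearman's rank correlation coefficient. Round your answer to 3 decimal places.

-0.800

Rank hours: 4, 1, 5, 2, 3
Rank score: 1, 4, 2, 5, 3
d = rank(hours) − rank(score): 3, -3, 3, -3, 0; Σd² = 36
ρ = 1 − 6Σd² / [n(n²−1)] = 1 − 6×36 / (5×24) = 1 − 216/120 ≈ -0.800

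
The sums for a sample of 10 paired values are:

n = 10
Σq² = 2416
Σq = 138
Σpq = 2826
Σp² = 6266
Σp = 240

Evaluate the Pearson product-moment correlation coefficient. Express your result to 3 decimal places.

r = (nΣpq − ΣpΣq) / √[(nΣp² − (Σp)²)(nΣq² − (Σq)²)]
Numerator: 10×2826 − 240×138 = -4860
Denominator: √[(62660 − 57600)(24160 − 19044)] = √[5060 × 5116] = 5087.9230
r = -4860 / 5087.9230 ≈ -0.955

-0.955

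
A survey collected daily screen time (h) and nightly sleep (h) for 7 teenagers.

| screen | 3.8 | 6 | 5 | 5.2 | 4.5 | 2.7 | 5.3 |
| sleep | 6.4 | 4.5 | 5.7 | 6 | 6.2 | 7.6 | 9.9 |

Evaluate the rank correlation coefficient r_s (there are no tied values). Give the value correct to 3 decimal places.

-0.429

Rank screen: 2, 7, 4, 5, 3, 1, 6
Rank sleep: 5, 1, 2, 3, 4, 6, 7
d = rank(screen) − rank(sleep): -3, 6, 2, 2, -1, -5, -1; Σd² = 80
ρ = 1 − 6Σd² / [n(n²−1)] = 1 − 6×80 / (7×48) = 1 − 480/336 ≈ -0.429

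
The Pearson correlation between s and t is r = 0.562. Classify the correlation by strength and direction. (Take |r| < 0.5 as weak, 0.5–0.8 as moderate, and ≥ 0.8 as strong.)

moderate positive

r = 0.562 > 0 so the relationship is positive.
|r| = 0.562, which falls in the moderate range.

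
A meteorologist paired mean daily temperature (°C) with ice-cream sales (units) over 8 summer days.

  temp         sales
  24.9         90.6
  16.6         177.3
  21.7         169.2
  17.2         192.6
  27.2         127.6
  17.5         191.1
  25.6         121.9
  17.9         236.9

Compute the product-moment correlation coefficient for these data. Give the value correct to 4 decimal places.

n = 8, Σx = 168.6, Σy = 1307.2, Σx² = 3684.16, Σy² = 229149.24, Σxy = 26359.6
nΣxy − ΣxΣy = 210876.8 − 220393.92 = -9517.12
nΣx² − (Σx)² = 29473.28 − 28425.96 = 1047.32; nΣy² − (Σy)² = 1833193.92 − 1708771.84 = 124422.08
r = -9517.12 / √(1047.32 × 124422.08) = -9517.12 / 11415.3289 ≈ -0.8337

-0.8337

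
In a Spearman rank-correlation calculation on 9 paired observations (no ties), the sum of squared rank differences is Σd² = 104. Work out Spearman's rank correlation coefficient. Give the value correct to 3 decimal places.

0.133

ρ = 1 − 6Σd² / [n(n²−1)] = 1 − 6×104 / (9×80)
  = 1 − 624/720 = 1 − 0.8667 ≈ 0.133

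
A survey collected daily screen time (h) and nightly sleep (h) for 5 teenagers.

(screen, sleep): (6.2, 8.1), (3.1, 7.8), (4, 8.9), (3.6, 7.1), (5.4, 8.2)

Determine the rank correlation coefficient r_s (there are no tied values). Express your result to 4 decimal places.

0.5000

Rank screen: 5, 1, 3, 2, 4
Rank sleep: 3, 2, 5, 1, 4
d = rank(screen) − rank(sleep): 2, -1, -2, 1, 0; Σd² = 10
ρ = 1 − 6Σd² / [n(n²−1)] = 1 − 6×10 / (5×24) = 1 − 60/120 ≈ 0.5000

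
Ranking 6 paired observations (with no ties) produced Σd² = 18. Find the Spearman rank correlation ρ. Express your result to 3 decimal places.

0.486

ρ = 1 − 6Σd² / [n(n²−1)] = 1 − 6×18 / (6×35)
  = 1 − 108/210 = 1 − 0.5143 ≈ 0.486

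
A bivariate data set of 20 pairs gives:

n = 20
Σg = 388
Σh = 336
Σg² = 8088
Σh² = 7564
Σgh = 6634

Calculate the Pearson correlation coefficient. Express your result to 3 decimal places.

r = (nΣgh − ΣgΣh) / √[(nΣg² − (Σg)²)(nΣh² − (Σh)²)]
Numerator: 20×6634 − 388×336 = 2312
Denominator: √[(161760 − 150544)(151280 − 112896)] = √[11216 × 38384] = 20748.8540
r = 2312 / 20748.8540 ≈ 0.111

0.111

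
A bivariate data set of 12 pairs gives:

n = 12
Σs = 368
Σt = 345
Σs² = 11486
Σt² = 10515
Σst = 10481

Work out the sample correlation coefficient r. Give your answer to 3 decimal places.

-0.286

r = (nΣst − ΣsΣt) / √[(nΣs² − (Σs)²)(nΣt² − (Σt)²)]
Numerator: 12×10481 − 368×345 = -1188
Denominator: √[(137832 − 135424)(126180 − 119025)] = √[2408 × 7155] = 4150.8120
r = -1188 / 4150.8120 ≈ -0.286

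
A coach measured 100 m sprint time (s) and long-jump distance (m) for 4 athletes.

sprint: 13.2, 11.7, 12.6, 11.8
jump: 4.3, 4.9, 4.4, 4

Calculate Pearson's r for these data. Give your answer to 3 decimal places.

-0.239

n = 4, Σx = 49.3, Σy = 17.6, Σx² = 609.13, Σy² = 77.86, Σxy = 216.73
nΣxy − ΣxΣy = 866.92 − 867.68 = -0.76
nΣx² − (Σx)² = 2436.52 − 2430.49 = 6.03; nΣy² − (Σy)² = 311.44 − 309.76 = 1.68
r = -0.76 / √(6.03 × 1.68) = -0.76 / 3.1828 ≈ -0.239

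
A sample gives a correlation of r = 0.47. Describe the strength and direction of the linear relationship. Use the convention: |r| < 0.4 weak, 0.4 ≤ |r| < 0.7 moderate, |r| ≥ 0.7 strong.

r = 0.47 > 0 so the relationship is positive.
|r| = 0.47, which falls in the moderate range.

moderate positive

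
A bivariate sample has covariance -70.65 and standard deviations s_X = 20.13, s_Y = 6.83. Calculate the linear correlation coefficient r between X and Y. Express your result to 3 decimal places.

r = Cov(X,Y) / (s_X · s_Y) = -70.65 / (20.13 × 6.83)
  = -70.65 / 137.4879 ≈ -0.514

-0.514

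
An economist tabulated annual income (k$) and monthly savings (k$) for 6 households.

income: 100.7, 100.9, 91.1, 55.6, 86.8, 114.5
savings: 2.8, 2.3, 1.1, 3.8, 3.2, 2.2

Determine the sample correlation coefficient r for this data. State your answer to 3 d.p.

-0.594

n = 6, Σx = 549.6, Σy = 15.4, Σx² = 52356.36, Σy² = 43.86, Σxy = 1355.18
nΣxy − ΣxΣy = 8131.08 − 8463.84 = -332.76
nΣx² − (Σx)² = 314138.16 − 302060.16 = 12078; nΣy² − (Σy)² = 263.16 − 237.16 = 26
r = -332.76 / √(12078 × 26) = -332.76 / 560.3820 ≈ -0.594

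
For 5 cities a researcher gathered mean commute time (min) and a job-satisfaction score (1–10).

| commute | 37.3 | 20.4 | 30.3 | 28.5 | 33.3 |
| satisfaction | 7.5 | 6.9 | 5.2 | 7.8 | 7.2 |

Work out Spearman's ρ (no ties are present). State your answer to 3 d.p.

Rank commute: 5, 1, 3, 2, 4
Rank satisfaction: 4, 2, 1, 5, 3
d = rank(commute) − rank(satisfaction): 1, -1, 2, -3, 1; Σd² = 16
ρ = 1 − 6Σd² / [n(n²−1)] = 1 − 6×16 / (5×24) = 1 − 96/120 ≈ 0.200

0.200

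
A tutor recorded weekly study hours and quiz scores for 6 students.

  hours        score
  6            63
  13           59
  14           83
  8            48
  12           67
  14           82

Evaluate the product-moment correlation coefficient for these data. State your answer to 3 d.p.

n = 6, Σx = 67, Σy = 402, Σx² = 805, Σy² = 27856, Σxy = 4643
nΣxy − ΣxΣy = 27858 − 26934 = 924
nΣx² − (Σx)² = 4830 − 4489 = 341; nΣy² − (Σy)² = 167136 − 161604 = 5532
r = 924 / √(341 × 5532) = 924 / 1373.4671 ≈ 0.673

0.673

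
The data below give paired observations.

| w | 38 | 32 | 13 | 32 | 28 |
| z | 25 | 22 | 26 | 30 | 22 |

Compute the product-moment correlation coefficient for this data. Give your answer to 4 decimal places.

n = 5, Σw = 143, Σz = 125, Σw² = 4445, Σz² = 3169, Σwz = 3568
nΣwz − ΣwΣz = 17840 − 17875 = -35
nΣw² − (Σw)² = 22225 − 20449 = 1776; nΣz² − (Σz)² = 15845 − 15625 = 220
r = -35 / √(1776 × 220) = -35 / 625.0760 ≈ -0.0560

-0.0560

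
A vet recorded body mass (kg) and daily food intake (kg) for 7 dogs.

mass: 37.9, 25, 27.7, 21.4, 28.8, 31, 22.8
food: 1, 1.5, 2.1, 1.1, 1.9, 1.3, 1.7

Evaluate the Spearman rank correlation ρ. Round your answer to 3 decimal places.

Rank mass: 7, 3, 4, 1, 5, 6, 2
Rank food: 1, 4, 7, 2, 6, 3, 5
d = rank(mass) − rank(food): 6, -1, -3, -1, -1, 3, -3; Σd² = 66
ρ = 1 − 6Σd² / [n(n²−1)] = 1 − 6×66 / (7×48) = 1 − 396/336 ≈ -0.179

-0.179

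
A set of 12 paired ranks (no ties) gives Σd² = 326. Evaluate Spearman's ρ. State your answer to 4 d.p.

ρ = 1 − 6Σd² / [n(n²−1)] = 1 − 6×326 / (12×143)
  = 1 − 1956/1716 = 1 − 1.13986 ≈ -0.1399

-0.1399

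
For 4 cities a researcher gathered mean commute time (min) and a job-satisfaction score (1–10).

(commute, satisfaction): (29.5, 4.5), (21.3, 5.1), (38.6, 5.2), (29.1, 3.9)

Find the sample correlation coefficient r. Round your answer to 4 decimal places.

n = 4, Σx = 118.5, Σy = 18.7, Σx² = 3660.71, Σy² = 88.51, Σxy = 555.59
nΣxy − ΣxΣy = 2222.36 − 2215.95 = 6.41
nΣx² − (Σx)² = 14642.84 − 14042.25 = 600.59; nΣy² − (Σy)² = 354.04 − 349.69 = 4.35
r = 6.41 / √(600.59 × 4.35) = 6.41 / 51.1133 ≈ 0.1254

0.1254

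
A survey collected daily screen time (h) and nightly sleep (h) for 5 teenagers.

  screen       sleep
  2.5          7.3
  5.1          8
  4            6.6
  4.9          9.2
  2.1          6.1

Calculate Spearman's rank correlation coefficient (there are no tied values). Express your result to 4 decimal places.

0.8000

Rank screen: 2, 5, 3, 4, 1
Rank sleep: 3, 4, 2, 5, 1
d = rank(screen) − rank(sleep): -1, 1, 1, -1, 0; Σd² = 4
ρ = 1 − 6Σd² / [n(n²−1)] = 1 − 6×4 / (5×24) = 1 − 24/120 ≈ 0.8000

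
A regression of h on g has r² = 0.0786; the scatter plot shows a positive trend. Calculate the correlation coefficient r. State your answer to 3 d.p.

0.280

|r| = √0.0786 = 0.280
The association is positive, so r = 0.280.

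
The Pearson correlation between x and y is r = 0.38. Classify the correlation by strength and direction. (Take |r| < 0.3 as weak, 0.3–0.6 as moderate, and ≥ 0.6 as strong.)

r = 0.38 > 0 so the relationship is positive.
|r| = 0.38, which falls in the moderate range.

moderate positive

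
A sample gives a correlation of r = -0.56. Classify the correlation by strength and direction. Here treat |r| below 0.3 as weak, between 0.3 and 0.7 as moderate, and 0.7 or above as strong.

r = -0.56 < 0 so the relationship is negative.
|r| = 0.56, which falls in the moderate range.

moderate negative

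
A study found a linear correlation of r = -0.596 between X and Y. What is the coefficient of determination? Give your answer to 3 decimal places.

0.355

r² = (-0.596)² = 0.355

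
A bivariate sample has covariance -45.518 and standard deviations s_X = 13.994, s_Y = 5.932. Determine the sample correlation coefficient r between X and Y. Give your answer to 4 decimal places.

-0.5483

r = Cov(X,Y) / (s_X · s_Y) = -45.518 / (13.994 × 5.932)
  = -45.518 / 83.0124 ≈ -0.5483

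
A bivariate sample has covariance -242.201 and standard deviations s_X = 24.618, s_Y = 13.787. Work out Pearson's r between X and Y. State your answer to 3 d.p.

r = Cov(X,Y) / (s_X · s_Y) = -242.201 / (24.618 × 13.787)
  = -242.201 / 339.4084 ≈ -0.714

-0.714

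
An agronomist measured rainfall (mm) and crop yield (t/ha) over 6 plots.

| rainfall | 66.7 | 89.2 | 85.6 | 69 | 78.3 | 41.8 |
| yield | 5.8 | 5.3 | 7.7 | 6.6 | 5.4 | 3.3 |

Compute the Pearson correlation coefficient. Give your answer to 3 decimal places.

n = 6, Σx = 430.6, Σy = 34.1, Σx² = 32372.02, Σy² = 204.63, Σxy = 2534.9
nΣxy − ΣxΣy = 15209.4 − 14683.46 = 525.94
nΣx² − (Σx)² = 194232.12 − 185416.36 = 8815.76; nΣy² − (Σy)² = 1227.78 − 1162.81 = 64.97
r = 525.94 / √(8815.76 × 64.97) = 525.94 / 756.8090 ≈ 0.695

0.695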